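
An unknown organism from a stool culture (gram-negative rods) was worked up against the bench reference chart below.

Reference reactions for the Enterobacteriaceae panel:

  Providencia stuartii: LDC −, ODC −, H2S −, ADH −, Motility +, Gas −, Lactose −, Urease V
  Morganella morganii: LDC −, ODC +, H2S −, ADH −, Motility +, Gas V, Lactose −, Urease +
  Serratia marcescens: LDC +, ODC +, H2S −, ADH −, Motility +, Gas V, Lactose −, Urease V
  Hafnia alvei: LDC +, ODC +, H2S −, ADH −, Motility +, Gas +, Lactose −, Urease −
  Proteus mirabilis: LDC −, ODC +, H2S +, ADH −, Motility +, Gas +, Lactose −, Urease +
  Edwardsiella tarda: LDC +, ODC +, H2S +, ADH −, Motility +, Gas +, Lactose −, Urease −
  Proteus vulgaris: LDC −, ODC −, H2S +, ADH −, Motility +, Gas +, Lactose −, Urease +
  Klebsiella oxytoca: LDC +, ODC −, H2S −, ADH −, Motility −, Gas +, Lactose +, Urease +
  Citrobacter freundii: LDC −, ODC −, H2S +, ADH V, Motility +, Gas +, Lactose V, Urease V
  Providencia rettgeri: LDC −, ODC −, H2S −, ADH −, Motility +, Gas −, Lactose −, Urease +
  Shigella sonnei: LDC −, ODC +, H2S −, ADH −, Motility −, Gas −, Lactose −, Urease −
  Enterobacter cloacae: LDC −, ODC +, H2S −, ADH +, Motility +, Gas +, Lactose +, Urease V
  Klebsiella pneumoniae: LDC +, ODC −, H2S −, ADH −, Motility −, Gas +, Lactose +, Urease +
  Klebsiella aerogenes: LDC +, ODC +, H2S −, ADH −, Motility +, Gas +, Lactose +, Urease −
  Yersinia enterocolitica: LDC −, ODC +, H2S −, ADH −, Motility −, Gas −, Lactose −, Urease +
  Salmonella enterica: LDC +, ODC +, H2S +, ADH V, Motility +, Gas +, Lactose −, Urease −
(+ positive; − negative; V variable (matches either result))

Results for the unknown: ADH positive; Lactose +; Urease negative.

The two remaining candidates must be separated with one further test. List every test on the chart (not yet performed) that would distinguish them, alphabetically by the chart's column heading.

Urease −: excludes 7 organisms — 9 left.
ADH +: excludes 6 organisms — 3 left.
Lactose +: excludes Salmonella enterica — 2 left.
Two candidates remain: Citrobacter freundii and Enterobacter cloacae.
  LDC: − vs − — same for both, does not separate.
  ODC: Citrobacter freundii −, Enterobacter cloacae + — discriminates.
  H2S: Citrobacter freundii +, Enterobacter cloacae − — discriminates.
  Motility: + vs + — same for both, does not separate.
  Gas: + vs + — same for both, does not separate.

H2S, ODC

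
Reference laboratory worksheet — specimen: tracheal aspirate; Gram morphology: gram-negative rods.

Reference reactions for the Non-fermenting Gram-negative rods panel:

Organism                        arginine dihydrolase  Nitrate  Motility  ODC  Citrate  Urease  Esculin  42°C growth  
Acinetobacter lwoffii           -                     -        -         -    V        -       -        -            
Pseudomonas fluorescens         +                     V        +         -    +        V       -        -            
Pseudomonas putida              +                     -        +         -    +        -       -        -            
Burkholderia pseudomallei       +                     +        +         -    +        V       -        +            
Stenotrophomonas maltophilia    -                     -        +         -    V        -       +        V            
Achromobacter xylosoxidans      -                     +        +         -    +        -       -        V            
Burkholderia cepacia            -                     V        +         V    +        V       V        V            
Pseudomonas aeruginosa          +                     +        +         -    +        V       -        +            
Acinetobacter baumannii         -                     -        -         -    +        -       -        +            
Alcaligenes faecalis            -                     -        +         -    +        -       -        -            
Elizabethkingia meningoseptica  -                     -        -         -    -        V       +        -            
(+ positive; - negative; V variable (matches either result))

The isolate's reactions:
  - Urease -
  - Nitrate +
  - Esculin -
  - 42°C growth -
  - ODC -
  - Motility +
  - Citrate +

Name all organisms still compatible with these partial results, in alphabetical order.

Achromobacter xylosoxidans, Burkholderia cepacia, Pseudomonas fluorescens

ODC -: all 11 remaining candidates are consistent.
Esculin -: excludes Stenotrophomonas maltophilia, Elizabethkingia meningoseptica — 9 left.
42°C growth -: excludes Burkholderia pseudomallei, Pseudomonas aeruginosa, Acinetobacter baumannii — 6 left.
Citrate +: all 6 remaining candidates are consistent.
Motility +: excludes Acinetobacter lwoffii — 5 left.
Urease -: all 5 remaining candidates are consistent.
Nitrate +: excludes Pseudomonas putida, Alcaligenes faecalis — 3 left.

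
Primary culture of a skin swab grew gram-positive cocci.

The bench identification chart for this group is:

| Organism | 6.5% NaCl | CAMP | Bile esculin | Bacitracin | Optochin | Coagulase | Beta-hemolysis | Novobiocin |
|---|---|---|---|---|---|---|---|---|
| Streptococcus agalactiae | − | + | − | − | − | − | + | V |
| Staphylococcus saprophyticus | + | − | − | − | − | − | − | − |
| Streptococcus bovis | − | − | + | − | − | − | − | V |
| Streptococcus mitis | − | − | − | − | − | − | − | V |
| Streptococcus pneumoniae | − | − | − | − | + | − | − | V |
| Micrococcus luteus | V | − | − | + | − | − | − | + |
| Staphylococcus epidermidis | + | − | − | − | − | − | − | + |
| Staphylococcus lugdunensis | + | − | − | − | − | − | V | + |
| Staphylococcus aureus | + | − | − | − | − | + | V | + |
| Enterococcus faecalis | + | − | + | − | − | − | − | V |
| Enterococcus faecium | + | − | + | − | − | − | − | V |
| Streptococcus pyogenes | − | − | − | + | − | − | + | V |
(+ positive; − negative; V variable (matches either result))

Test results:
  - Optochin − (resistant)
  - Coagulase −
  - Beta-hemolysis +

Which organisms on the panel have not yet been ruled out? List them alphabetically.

Beta-hemolysis +: excludes 8 organisms — 4 left.
Coagulase −: excludes Staphylococcus aureus — 3 left.
Optochin −: all 3 remaining candidates are consistent.

Staphylococcus lugdunensis, Streptococcus agalactiae, Streptococcus pyogenes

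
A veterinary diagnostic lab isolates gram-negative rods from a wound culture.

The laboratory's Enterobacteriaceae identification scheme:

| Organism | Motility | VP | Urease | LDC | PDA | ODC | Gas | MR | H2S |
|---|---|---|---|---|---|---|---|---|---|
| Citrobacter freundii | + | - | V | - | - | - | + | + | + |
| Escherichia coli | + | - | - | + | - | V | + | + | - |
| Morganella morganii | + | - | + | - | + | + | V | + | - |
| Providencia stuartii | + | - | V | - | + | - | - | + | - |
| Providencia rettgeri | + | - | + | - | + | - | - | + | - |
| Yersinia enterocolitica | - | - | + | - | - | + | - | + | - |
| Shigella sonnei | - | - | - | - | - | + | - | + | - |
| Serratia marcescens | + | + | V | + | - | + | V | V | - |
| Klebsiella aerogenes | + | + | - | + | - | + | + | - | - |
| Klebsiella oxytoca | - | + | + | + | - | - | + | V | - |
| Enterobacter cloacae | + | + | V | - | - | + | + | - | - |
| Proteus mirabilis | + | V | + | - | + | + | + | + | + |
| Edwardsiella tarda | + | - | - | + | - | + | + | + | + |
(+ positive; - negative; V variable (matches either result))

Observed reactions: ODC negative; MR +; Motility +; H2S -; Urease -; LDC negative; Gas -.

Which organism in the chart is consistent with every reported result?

Providencia stuartii

H2S -: excludes Citrobacter freundii, Proteus mirabilis, Edwardsiella tarda — 10 left.
MR +: excludes Klebsiella aerogenes, Enterobacter cloacae — 8 left.
Gas -: excludes Escherichia coli, Klebsiella oxytoca — 6 left.
Motility +: excludes Yersinia enterocolitica, Shigella sonnei — 4 left.
LDC -: excludes Serratia marcescens — 3 left.
Urease -: excludes Morganella morganii, Providencia rettgeri — 1 left.
ODC -: the one remaining candidate is consistent.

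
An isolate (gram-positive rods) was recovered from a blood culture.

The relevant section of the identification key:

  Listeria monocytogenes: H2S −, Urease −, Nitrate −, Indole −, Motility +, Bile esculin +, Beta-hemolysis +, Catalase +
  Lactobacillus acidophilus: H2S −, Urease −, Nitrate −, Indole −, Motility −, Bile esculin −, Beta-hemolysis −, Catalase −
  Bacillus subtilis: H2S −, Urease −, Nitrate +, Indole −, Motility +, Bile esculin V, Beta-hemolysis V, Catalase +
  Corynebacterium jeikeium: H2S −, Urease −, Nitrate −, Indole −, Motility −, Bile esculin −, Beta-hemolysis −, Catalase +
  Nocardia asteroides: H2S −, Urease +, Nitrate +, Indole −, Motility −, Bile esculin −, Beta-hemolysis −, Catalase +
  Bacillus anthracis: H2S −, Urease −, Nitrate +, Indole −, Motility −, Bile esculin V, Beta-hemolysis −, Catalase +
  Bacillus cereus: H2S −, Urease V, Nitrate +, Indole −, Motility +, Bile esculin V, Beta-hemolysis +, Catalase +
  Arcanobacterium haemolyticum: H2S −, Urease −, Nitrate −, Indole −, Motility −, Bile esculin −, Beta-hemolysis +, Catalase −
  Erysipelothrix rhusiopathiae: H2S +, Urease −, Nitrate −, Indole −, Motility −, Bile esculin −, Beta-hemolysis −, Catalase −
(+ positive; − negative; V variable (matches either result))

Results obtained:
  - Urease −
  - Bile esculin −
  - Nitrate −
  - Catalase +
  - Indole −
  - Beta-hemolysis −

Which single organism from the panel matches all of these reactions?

Corynebacterium jeikeium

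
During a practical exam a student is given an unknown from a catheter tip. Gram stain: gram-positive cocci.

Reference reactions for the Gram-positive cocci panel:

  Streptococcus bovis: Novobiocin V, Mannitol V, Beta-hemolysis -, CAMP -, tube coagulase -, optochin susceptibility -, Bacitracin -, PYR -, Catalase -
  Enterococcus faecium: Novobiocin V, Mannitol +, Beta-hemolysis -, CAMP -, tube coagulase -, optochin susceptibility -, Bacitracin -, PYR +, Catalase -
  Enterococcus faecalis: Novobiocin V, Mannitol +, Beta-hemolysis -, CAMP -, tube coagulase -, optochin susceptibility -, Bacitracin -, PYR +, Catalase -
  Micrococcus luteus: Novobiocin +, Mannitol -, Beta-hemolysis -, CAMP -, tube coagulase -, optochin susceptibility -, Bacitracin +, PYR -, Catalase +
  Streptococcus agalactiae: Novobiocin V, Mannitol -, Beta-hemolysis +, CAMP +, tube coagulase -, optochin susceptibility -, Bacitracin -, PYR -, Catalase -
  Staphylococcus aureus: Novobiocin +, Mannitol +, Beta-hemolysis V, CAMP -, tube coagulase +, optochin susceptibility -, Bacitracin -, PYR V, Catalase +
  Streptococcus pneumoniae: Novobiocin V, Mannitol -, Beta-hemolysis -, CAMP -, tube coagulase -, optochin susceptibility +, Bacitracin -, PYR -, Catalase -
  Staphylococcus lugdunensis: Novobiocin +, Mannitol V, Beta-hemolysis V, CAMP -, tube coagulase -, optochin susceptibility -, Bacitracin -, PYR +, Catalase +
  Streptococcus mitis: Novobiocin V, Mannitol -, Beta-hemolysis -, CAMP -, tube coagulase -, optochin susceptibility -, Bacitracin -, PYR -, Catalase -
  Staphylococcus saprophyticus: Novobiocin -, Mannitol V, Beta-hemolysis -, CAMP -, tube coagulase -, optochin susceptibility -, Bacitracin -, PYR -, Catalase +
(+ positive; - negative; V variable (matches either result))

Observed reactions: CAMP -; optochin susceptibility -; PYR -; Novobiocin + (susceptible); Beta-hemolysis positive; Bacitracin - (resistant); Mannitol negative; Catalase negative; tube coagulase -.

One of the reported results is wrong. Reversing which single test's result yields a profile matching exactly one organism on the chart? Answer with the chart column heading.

As reported, no row in the chart matches all 9 reactions.
Reversing Bacitracin → still no organism matches.
Reversing tube coagulase → still no organism matches.
Reversing Beta-hemolysis → 2 organisms match (not unique).
Reversing Novobiocin → still no organism matches.
Reversing CAMP (to +) → unique match: Streptococcus agalactiae.
Reversing PYR → still no organism matches.
Reversing optochin susceptibility → still no organism matches.
Reversing Catalase → still no organism matches.
Reversing Mannitol → still no organism matches.

CAMP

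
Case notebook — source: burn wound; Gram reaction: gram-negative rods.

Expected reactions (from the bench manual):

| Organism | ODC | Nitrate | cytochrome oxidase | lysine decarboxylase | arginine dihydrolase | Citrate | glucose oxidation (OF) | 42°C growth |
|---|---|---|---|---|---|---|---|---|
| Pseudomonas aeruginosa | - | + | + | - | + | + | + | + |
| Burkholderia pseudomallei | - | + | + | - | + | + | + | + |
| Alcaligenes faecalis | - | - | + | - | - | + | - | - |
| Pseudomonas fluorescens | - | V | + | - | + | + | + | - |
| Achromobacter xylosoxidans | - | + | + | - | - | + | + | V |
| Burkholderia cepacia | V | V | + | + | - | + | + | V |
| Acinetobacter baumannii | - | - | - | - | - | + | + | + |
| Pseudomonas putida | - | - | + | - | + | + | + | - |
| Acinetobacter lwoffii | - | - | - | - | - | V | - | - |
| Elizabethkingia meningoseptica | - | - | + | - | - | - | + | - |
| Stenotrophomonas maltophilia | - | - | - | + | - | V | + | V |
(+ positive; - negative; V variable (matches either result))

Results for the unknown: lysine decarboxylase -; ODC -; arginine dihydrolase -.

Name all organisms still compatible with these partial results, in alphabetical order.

ODC -: all 11 remaining candidates are consistent.
lysine decarboxylase -: excludes Burkholderia cepacia, Stenotrophomonas maltophilia — 9 left.
arginine dihydrolase -: excludes Pseudomonas aeruginosa, Burkholderia pseudomallei, Pseudomonas fluorescens, Pseudomonas putida — 5 left.

Achromobacter xylosoxidans, Acinetobacter baumannii, Acinetobacter lwoffii, Alcaligenes faecalis, Elizabethkingia meningoseptica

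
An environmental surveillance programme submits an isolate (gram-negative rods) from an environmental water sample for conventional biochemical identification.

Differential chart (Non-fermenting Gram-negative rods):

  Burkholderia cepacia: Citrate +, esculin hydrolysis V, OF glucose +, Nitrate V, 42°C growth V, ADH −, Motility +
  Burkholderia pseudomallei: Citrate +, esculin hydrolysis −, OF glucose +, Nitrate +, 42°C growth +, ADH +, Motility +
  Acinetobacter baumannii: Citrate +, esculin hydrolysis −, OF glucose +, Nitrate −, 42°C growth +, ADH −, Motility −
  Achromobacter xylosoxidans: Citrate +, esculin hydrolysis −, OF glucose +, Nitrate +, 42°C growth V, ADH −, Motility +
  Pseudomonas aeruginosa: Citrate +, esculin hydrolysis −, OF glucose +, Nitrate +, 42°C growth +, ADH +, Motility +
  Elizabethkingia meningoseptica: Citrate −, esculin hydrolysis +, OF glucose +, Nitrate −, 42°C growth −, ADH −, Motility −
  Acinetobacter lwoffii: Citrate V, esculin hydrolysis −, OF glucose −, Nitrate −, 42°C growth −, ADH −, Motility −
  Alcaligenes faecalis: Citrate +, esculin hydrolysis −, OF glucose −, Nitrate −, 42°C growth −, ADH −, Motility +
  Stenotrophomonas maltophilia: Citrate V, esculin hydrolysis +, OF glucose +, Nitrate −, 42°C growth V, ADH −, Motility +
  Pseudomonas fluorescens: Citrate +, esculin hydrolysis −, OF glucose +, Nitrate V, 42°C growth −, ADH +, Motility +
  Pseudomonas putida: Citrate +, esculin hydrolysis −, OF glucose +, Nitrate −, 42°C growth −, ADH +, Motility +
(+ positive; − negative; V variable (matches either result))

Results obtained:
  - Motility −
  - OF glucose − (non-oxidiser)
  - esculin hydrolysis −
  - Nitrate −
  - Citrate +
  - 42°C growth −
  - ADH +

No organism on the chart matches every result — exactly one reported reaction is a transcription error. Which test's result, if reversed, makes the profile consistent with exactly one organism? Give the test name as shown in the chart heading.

ADH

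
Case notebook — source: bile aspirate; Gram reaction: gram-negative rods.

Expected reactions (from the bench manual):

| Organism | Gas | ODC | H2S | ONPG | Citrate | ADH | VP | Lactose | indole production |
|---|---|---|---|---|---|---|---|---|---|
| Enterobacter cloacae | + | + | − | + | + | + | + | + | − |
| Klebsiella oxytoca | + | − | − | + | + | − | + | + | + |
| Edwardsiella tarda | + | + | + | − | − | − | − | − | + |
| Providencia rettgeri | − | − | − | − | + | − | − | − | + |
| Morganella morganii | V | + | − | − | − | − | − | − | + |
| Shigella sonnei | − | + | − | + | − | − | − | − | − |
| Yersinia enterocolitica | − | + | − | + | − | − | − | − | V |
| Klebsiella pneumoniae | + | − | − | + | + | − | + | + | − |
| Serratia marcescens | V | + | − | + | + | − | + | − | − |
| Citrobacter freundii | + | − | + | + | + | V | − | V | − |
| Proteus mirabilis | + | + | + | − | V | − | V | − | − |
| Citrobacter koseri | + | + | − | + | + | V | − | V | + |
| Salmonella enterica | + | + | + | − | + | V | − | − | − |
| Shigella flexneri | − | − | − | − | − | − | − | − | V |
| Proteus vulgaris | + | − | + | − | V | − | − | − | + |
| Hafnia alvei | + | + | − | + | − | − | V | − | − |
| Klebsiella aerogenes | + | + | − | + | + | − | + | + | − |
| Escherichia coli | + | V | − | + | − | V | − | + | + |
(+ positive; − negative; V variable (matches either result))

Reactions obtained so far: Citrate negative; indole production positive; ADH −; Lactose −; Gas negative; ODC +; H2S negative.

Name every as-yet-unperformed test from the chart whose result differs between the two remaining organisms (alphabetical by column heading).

ONPG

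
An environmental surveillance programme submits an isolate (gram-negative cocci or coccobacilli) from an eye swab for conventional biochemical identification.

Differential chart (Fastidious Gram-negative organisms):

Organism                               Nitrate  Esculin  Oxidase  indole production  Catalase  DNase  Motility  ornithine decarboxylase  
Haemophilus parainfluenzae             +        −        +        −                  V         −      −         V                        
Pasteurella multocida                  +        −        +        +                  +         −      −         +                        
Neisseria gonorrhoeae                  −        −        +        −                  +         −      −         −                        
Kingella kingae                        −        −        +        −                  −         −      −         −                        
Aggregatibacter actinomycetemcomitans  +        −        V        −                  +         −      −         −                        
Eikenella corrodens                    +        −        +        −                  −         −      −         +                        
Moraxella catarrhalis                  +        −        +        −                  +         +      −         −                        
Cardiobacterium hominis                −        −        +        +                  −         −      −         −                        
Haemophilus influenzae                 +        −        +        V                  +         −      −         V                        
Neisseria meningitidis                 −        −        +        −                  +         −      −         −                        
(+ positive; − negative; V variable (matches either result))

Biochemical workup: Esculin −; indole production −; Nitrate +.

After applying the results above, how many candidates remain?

5

indole production −: excludes Pasteurella multocida, Cardiobacterium hominis — 8 left.
Nitrate +: excludes Neisseria gonorrhoeae, Kingella kingae, Neisseria meningitidis — 5 left.
Esculin −: all 5 remaining candidates are consistent.
Still consistent: Aggregatibacter actinomycetemcomitans, Eikenella corrodens, Haemophilus influenzae, Haemophilus parainfluenzae, Moraxella catarrhalis.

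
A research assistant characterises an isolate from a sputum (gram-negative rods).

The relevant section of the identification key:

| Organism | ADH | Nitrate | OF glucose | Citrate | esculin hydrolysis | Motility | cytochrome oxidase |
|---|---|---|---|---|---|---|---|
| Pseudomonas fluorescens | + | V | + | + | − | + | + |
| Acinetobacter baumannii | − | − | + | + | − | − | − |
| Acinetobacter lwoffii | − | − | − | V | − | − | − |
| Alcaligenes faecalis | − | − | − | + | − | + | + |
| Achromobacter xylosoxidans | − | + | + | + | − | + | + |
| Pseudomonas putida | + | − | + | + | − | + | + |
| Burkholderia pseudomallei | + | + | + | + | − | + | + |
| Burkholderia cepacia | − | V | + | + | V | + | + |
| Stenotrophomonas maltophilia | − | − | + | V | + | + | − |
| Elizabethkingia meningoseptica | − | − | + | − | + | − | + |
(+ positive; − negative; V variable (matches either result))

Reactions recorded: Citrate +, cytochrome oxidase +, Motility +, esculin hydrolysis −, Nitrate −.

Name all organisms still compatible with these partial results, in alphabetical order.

Nitrate −: excludes Achromobacter xylosoxidans, Burkholderia pseudomallei — 8 left.
Citrate +: excludes Elizabethkingia meningoseptica — 7 left.
Motility +: excludes Acinetobacter baumannii, Acinetobacter lwoffii — 5 left.
cytochrome oxidase +: excludes Stenotrophomonas maltophilia — 4 left.
esculin hydrolysis −: all 4 remaining candidates are consistent.

Alcaligenes faecalis, Burkholderia cepacia, Pseudomonas fluorescens, Pseudomonas putida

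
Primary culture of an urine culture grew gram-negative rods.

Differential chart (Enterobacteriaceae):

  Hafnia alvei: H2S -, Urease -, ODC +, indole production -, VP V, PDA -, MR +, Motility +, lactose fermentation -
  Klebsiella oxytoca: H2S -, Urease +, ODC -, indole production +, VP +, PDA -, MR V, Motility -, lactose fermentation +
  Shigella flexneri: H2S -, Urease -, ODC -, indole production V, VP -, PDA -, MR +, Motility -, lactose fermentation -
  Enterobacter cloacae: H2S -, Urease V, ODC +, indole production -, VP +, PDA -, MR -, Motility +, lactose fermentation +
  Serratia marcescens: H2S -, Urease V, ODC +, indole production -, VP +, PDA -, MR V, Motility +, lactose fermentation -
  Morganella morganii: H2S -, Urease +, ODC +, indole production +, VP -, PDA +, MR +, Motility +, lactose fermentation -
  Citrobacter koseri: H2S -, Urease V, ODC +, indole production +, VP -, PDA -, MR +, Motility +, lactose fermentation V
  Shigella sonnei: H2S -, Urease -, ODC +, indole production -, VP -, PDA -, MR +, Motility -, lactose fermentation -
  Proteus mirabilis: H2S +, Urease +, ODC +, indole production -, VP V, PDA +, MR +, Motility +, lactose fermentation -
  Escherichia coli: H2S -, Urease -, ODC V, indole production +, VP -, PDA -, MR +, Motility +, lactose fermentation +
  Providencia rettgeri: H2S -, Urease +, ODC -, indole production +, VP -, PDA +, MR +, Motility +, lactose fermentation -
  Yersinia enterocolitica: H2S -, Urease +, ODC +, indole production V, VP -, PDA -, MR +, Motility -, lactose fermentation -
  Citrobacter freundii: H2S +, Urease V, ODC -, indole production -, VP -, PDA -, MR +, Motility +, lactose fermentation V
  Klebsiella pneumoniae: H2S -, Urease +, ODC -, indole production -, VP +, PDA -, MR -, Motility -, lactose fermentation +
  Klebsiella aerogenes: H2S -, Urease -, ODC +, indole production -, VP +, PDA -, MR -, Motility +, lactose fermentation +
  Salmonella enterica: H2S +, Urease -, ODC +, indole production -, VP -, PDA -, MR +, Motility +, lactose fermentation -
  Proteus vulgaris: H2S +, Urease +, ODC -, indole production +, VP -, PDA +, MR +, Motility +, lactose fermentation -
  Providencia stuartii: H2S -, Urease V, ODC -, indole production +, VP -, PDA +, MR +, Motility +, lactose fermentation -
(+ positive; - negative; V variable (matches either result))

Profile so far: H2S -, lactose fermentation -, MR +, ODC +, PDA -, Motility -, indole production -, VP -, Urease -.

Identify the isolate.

indole production -: excludes 7 organisms — 11 left.
MR +: excludes Enterobacter cloacae, Klebsiella pneumoniae, Klebsiella aerogenes — 8 left.
Urease -: excludes Proteus mirabilis, Yersinia enterocolitica — 6 left.
PDA -: all 6 remaining candidates are consistent.
H2S -: excludes Citrobacter freundii, Salmonella enterica — 4 left.
ODC +: excludes Shigella flexneri — 3 left.
Motility -: excludes Hafnia alvei, Serratia marcescens — 1 left.
VP -: the one remaining candidate is consistent.
lactose fermentation -: the one remaining candidate is consistent.

Shigella sonnei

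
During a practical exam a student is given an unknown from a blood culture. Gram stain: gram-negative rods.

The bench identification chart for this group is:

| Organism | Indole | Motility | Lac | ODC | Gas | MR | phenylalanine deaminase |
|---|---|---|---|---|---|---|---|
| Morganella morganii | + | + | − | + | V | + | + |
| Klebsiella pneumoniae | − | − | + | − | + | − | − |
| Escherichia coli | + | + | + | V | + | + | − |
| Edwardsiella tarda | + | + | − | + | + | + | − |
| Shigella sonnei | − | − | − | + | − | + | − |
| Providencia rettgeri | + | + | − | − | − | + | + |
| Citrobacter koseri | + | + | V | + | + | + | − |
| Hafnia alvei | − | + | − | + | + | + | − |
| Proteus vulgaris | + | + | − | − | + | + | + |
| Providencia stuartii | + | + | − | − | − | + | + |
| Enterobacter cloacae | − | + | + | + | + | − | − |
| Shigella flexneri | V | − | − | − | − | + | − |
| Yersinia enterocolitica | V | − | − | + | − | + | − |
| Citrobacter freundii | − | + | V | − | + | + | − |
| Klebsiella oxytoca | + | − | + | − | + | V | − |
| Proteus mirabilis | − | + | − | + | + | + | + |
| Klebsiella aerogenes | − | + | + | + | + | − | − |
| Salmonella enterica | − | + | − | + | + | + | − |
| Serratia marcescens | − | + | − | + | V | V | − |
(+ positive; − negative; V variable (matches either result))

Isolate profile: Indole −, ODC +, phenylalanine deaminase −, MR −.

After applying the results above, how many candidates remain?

3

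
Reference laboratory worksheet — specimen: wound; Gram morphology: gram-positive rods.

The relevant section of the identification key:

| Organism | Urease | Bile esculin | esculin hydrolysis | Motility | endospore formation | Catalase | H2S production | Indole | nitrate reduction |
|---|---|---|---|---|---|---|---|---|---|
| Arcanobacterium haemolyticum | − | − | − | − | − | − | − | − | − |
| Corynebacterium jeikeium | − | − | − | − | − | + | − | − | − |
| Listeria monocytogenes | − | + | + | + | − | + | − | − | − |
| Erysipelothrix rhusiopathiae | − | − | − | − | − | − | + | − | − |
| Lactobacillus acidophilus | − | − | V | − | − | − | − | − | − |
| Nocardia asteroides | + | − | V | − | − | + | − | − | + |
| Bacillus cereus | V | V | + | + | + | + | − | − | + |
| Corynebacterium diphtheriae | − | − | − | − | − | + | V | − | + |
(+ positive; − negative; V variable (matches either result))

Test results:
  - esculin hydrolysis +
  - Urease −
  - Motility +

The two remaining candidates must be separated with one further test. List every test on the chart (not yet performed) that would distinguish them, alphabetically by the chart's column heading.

endospore formation, nitrate reduction

esculin hydrolysis +: excludes Arcanobacterium haemolyticum, Corynebacterium jeikeium, Erysipelothrix rhusiopathiae, Corynebacterium diphtheriae — 4 left.
Urease −: excludes Nocardia asteroides — 3 left.
Motility +: excludes Lactobacillus acidophilus — 2 left.
Two candidates remain: Bacillus cereus and Listeria monocytogenes.
  Bile esculin: V vs + — variable for at least one, does not separate.
  endospore formation: Bacillus cereus +, Listeria monocytogenes − — discriminates.
  Catalase: + vs + — same for both, does not separate.
  H2S production: − vs − — same for both, does not separate.
  Indole: − vs − — same for both, does not separate.
  nitrate reduction: Bacillus cereus +, Listeria monocytogenes − — discriminates.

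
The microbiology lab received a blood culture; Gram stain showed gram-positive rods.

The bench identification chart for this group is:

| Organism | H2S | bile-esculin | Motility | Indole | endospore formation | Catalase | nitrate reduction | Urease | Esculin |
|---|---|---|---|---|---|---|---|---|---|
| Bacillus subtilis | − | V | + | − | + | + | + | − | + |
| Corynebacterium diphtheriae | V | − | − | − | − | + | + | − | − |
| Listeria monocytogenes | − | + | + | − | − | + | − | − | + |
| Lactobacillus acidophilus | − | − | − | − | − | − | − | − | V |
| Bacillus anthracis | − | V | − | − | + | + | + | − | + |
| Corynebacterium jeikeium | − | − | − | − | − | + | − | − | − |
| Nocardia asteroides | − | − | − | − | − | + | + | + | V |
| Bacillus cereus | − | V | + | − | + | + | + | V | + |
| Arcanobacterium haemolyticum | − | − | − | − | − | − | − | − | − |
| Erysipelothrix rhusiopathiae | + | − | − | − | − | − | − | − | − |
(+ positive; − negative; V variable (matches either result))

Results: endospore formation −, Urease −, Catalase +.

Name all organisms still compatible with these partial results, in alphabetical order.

Corynebacterium diphtheriae, Corynebacterium jeikeium, Listeria monocytogenes

endospore formation −: excludes Bacillus subtilis, Bacillus anthracis, Bacillus cereus — 7 left.
Urease −: excludes Nocardia asteroides — 6 left.
Catalase +: excludes Lactobacillus acidophilus, Arcanobacterium haemolyticum, Erysipelothrix rhusiopathiae — 3 left.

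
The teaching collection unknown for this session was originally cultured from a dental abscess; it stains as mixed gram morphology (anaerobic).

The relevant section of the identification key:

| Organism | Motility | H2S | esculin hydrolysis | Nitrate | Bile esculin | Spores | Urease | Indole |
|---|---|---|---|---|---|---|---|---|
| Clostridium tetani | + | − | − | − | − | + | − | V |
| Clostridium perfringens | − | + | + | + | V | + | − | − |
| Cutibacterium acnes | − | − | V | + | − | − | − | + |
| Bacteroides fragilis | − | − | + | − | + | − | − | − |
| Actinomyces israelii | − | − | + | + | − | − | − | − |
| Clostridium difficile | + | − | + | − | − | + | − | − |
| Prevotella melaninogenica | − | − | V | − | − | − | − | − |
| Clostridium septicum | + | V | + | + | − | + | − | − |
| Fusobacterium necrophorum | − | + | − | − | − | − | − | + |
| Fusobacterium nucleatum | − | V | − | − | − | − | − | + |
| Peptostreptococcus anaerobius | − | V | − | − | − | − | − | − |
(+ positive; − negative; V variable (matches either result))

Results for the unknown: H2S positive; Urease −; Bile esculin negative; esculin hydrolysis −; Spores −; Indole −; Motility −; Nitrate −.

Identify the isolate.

Motility −: excludes Clostridium tetani, Clostridium difficile, Clostridium septicum — 8 left.
Indole −: excludes Cutibacterium acnes, Fusobacterium necrophorum, Fusobacterium nucleatum — 5 left.
Bile esculin −: excludes Bacteroides fragilis — 4 left.
Spores −: excludes Clostridium perfringens — 3 left.
esculin hydrolysis −: excludes Actinomyces israelii — 2 left.
Nitrate −: all 2 remaining candidates are consistent.
H2S +: excludes Prevotella melaninogenica — 1 left.
Urease −: the one remaining candidate is consistent.

Peptostreptococcus anaerobius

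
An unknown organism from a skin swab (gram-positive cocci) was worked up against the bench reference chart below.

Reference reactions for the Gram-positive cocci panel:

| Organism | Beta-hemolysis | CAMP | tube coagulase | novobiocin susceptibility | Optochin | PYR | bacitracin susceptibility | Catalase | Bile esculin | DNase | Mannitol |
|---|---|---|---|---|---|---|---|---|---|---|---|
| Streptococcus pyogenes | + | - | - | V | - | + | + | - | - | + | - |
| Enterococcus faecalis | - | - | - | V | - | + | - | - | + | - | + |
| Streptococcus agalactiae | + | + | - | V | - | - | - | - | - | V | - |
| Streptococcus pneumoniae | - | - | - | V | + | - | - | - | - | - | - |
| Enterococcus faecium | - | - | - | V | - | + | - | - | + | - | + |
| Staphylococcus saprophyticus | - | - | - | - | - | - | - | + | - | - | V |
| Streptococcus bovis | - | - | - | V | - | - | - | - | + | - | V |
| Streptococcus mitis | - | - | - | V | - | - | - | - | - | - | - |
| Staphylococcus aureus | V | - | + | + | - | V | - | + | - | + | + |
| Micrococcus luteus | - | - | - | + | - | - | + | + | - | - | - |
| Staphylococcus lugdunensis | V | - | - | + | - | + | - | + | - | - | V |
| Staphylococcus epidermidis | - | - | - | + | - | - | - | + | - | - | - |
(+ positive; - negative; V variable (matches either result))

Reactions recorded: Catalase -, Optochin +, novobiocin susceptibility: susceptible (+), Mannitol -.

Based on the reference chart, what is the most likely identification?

Catalase -: excludes 5 organisms — 7 left.
novobiocin susceptibility +: all 7 remaining candidates are consistent.
Mannitol -: excludes Enterococcus faecalis, Enterococcus faecium — 5 left.
Optochin +: excludes Streptococcus pyogenes, Streptococcus agalactiae, Streptococcus bovis, Streptococcus mitis — 1 left.

Streptococcus pneumoniae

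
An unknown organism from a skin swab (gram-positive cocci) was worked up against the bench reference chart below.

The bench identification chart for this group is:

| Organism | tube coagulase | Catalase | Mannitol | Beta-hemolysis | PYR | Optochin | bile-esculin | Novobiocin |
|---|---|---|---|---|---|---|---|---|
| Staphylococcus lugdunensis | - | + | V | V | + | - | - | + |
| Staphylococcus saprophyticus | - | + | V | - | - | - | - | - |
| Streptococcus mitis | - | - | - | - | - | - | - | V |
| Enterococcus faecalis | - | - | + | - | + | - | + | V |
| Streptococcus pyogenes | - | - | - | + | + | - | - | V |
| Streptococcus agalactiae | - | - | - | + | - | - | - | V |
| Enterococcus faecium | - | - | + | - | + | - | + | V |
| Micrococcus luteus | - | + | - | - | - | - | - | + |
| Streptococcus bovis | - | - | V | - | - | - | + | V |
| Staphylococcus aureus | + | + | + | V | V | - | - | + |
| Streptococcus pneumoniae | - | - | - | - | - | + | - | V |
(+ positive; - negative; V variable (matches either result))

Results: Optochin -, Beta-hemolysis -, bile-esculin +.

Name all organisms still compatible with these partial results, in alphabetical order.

Enterococcus faecalis, Enterococcus faecium, Streptococcus bovis

bile-esculin +: excludes 8 organisms — 3 left.
Beta-hemolysis -: all 3 remaining candidates are consistent.
Optochin -: all 3 remaining candidates are consistent.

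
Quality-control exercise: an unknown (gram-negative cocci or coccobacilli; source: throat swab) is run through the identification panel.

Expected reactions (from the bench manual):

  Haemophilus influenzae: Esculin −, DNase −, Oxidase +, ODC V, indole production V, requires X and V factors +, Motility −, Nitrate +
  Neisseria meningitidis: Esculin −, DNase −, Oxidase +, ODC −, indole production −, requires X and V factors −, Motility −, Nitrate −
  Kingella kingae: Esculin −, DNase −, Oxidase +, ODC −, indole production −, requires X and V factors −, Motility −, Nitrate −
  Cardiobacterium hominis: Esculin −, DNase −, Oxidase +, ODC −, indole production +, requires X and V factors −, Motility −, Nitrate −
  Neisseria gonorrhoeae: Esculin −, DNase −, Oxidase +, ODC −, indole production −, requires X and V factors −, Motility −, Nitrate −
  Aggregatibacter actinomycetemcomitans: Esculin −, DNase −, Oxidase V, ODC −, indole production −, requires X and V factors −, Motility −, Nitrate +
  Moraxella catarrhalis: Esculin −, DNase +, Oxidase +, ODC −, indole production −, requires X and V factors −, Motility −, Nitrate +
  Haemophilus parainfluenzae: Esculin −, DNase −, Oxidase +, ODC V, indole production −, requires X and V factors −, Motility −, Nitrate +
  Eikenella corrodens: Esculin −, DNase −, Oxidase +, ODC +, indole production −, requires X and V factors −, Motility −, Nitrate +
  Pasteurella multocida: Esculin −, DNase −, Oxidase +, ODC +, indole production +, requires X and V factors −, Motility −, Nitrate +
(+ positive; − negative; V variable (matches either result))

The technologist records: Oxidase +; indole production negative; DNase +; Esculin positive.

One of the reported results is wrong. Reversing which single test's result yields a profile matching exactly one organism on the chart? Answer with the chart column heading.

Esculin

As reported, no row in the chart matches all 4 reactions.
Reversing Oxidase → still no organism matches.
Reversing DNase → still no organism matches.
Reversing Esculin (to −) → unique match: Moraxella catarrhalis.
Reversing indole production → still no organism matches.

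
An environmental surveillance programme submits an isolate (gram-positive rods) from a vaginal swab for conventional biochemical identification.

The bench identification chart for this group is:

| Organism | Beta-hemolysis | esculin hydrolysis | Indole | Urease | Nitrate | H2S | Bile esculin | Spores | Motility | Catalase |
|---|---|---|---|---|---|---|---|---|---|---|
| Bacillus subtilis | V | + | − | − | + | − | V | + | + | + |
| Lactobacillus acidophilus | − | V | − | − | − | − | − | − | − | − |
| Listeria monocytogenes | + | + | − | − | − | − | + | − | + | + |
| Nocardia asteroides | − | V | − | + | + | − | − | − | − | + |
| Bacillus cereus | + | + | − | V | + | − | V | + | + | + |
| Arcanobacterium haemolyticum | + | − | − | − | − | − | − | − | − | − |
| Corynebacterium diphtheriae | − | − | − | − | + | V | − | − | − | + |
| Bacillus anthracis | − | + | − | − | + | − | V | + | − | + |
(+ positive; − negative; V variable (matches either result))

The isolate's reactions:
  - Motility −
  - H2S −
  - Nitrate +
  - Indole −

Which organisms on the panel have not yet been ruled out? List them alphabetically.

H2S −: all 8 remaining candidates are consistent.
Indole −: all 8 remaining candidates are consistent.
Motility −: excludes Bacillus subtilis, Listeria monocytogenes, Bacillus cereus — 5 left.
Nitrate +: excludes Lactobacillus acidophilus, Arcanobacterium haemolyticum — 3 left.

Bacillus anthracis, Corynebacterium diphtheriae, Nocardia asteroides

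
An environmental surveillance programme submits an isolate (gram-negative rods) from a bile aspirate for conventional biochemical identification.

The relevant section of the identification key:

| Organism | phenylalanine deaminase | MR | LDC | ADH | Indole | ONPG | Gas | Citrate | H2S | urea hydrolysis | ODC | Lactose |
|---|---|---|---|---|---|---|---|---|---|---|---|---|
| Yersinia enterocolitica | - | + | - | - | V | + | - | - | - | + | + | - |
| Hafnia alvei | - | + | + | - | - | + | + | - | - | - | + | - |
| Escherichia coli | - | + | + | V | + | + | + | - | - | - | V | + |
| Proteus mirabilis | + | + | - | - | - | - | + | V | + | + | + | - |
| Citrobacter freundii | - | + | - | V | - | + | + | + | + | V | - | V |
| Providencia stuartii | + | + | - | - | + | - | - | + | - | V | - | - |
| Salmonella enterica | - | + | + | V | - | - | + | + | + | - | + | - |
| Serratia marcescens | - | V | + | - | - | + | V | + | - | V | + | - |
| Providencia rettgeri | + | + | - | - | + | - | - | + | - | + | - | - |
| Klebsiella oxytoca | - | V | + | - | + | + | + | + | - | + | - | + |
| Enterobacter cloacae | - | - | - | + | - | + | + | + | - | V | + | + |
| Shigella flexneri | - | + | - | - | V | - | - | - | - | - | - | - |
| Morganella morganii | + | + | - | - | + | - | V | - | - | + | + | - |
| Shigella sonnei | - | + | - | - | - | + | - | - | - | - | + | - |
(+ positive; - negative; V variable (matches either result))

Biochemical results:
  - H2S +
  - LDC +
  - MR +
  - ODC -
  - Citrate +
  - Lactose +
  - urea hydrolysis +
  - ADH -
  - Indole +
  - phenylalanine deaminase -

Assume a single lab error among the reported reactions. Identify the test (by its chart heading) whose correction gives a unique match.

H2S

As reported, no row in the chart matches all 10 reactions.
Reversing Citrate → still no organism matches.
Reversing H2S (to -) → unique match: Klebsiella oxytoca.
Reversing Indole → still no organism matches.
Reversing MR → still no organism matches.
Reversing Lactose → still no organism matches.
Reversing LDC → still no organism matches.
Reversing urea hydrolysis → still no organism matches.
Reversing phenylalanine deaminase → still no organism matches.
Reversing ADH → still no organism matches.
Reversing ODC → still no organism matches.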